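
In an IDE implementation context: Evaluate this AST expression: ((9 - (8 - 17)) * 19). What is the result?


Expression: ((9 - (8 - 17)) * 19)
Evaluating step by step:
  8 - 17 = -9
  9 - -9 = 18
  18 * 19 = 342
Result: 342

342


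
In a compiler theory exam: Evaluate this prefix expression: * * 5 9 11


Parsing prefix expression: * * 5 9 11
Step 1: Innermost operation '* 5 9'
  5 * 9 = 45
Step 2: Outer operation '* [45] 11'
  45 * 11 = 495

495


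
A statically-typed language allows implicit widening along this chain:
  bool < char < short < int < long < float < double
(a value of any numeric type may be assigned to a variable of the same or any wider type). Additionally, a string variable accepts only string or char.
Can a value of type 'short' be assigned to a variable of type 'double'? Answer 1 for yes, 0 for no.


Target variable type: double
Source value type: short
Numeric ranks: short=2, double=6
Widening allowed iff rank(source) <= rank(target): 2 <= 6? Yes
Result: 1

1


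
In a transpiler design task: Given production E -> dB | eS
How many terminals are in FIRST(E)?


Production: E -> dB | eS
Examining each alternative for leading terminals:
  E -> dB : first terminal = 'd'
  E -> eS : first terminal = 'e'
FIRST(E) = {d, e}
Count: 2

2


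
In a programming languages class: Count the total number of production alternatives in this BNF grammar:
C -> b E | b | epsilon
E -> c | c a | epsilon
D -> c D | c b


Counting alternatives per rule:
  C: 3 alternative(s)
  E: 3 alternative(s)
  D: 2 alternative(s)
Sum: 3 + 3 + 2 = 8

8


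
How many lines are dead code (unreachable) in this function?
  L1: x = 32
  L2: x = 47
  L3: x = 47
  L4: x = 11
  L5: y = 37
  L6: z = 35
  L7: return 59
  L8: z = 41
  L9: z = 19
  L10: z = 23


Analyzing control flow:
  L1: reachable (before return)
  L2: reachable (before return)
  L3: reachable (before return)
  L4: reachable (before return)
  L5: reachable (before return)
  L6: reachable (before return)
  L7: reachable (return statement)
  L8: DEAD (after return at L7)
  L9: DEAD (after return at L7)
  L10: DEAD (after return at L7)
Return at L7, total lines = 10
Dead lines: L8 through L10
Count: 3

3


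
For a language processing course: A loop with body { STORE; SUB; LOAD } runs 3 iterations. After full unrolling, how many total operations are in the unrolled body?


Loop body operations: STORE, SUB, LOAD (3 ops per iteration)
Unrolling 3 iterations:
  Iteration 1: STORE, SUB, LOAD (3 ops)
  Iteration 2: STORE, SUB, LOAD (3 ops)
  Iteration 3: STORE, SUB, LOAD (3 ops)
Total: 3 iterations * 3 ops/iter = 9 operations

9


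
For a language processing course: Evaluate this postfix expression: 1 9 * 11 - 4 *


Processing tokens left to right:
Push 1, Push 9
Pop 1 and 9, compute 1 * 9 = 9, push 9
Push 11
Pop 9 and 11, compute 9 - 11 = -2, push -2
Push 4
Pop -2 and 4, compute -2 * 4 = -8, push -8
Stack result: -8

-8


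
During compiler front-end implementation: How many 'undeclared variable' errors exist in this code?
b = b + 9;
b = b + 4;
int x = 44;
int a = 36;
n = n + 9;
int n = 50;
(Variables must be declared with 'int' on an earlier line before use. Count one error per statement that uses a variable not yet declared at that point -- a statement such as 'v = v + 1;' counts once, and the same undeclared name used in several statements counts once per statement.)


Scanning code line by line:
  Line 1: use 'b' -> ERROR (undeclared)
  Line 2: use 'b' -> ERROR (undeclared)
  Line 3: declare 'x' -> declared = ['x']
  Line 4: declare 'a' -> declared = ['a', 'x']
  Line 5: use 'n' -> ERROR (undeclared)
  Line 6: declare 'n' -> declared = ['a', 'n', 'x']
Total undeclared variable errors: 3

3


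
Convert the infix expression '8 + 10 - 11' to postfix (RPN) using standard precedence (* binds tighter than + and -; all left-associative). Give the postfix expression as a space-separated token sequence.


Applying the shunting-yard algorithm:
  Operand 8 -> output
  Push '+' onto operator stack -> op-stack: [+]
  Operand 10 -> output
  See '-' (prec 1); top '+' (prec 1) >= it -> pop '+' to output
  Push '-' onto operator stack -> op-stack: [-]
  Operand 11 -> output
  End of input: pop '-' to output
Postfix result: 8 10 + 11 -

8 10 + 11 -


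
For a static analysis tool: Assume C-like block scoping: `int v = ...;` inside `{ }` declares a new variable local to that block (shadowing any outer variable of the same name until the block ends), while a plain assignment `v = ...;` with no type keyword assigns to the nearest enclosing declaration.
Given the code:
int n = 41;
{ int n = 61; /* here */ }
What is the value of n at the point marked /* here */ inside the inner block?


Analyzing scoping rules:
Outer scope: declares n = 41
Inner block: 'int n = 61;' declares a NEW n that shadows the outer one
Inside the block the inner declaration is in scope -> 61
Result: 61

61


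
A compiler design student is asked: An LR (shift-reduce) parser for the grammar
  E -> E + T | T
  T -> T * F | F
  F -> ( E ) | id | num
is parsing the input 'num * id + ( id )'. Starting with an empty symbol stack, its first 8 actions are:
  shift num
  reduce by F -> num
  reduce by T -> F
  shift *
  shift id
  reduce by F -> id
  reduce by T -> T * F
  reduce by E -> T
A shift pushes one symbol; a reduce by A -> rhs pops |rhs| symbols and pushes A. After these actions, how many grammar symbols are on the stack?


Tracking the symbol stack through each action:
  Action 1: shift 'num' : push -> stack = [num] (size 1)
  Action 2: reduce by F -> num : pop 1, push F -> stack = [F] (size 1)
  Action 3: reduce by T -> F : pop 1, push T -> stack = [T] (size 1)
  Action 4: shift '*' : push -> stack = [T, *] (size 2)
  Action 5: shift 'id' : push -> stack = [T, *, id] (size 3)
  Action 6: reduce by F -> id : pop 1, push F -> stack = [T, *, F] (size 3)
  Action 7: reduce by T -> T * F : pop 3, push T -> stack = [T] (size 1)
  Action 8: reduce by E -> T : pop 1, push E -> stack = [E] (size 1)
Final stack size: 1

1


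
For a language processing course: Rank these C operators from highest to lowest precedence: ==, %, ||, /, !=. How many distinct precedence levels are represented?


Looking up precedence for each operator:
  == -> precedence 3
  % -> precedence 6
  || -> precedence 1
  / -> precedence 6
  != -> precedence 3
Sorted highest to lowest: %, /, ==, !=, ||
Distinct precedence values: [6, 3, 1]
Number of distinct levels: 3

3


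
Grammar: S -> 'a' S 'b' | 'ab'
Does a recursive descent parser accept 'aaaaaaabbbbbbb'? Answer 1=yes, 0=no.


Grammar accepts strings of the form a^n b^n (n >= 1)
Word: 'aaaaaaabbbbbbb'
Counting: 7 a's and 7 b's
Check: 7 == 7? Yes
Derivation (S -> aSb applied 6 time(s), then S -> ab): S => aSb => aaSbb => aaaSbbb => aaaaSbbbb => aaaaaSbbbbb => aaaaaaSbbbbbb => aaaaaaabbbbbbb
Accepted

1


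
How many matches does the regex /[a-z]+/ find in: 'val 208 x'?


Pattern: /[a-z]+/ (identifiers)
Input: 'val 208 x'
Scanning for matches:
  Match 1: 'val'
  Match 2: 'x'
Total matches: 2

2


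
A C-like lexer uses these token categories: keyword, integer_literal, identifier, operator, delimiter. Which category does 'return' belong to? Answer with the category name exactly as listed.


Token: 'return'
Checking categories:
  identifier: no
  integer_literal: no
  operator: no
  keyword: YES
  delimiter: no
Category: keyword

keyword


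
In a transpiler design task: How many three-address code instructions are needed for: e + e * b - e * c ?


Expression: e + e * b - e * c
Generating three-address code (respecting * over +/- precedence):
  Instruction 1: t1 = e * b
  Instruction 2: t2 = e * c
  Instruction 3: t3 = e + t1
  Instruction 4: t4 = t3 - t2
Total instructions: 4

4


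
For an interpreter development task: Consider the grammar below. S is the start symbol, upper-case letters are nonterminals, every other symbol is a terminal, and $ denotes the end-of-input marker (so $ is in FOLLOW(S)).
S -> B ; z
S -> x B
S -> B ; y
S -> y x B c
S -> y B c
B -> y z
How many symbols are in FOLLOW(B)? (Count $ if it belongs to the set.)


S is the start symbol and does not occur in any rule body, so FOLLOW(S) = {$}.
Examining every occurrence of B in a rule body:
  S -> B ; z : B is followed by terminal ';' -> add ';'
  S -> x B : B is at the right end -> add FOLLOW(S) = {$}
  S -> B ; y : B is followed by terminal ';' -> add ';' (already in the set)
  S -> y x B c : B is followed by terminal 'c' -> add 'c'
  S -> y B c : B is followed by terminal 'c' -> add 'c' (already in the set)
  B -> y z : B does not occur in the body -> contributes nothing
FOLLOW(B) = {;, c, $}
Count: 3

3


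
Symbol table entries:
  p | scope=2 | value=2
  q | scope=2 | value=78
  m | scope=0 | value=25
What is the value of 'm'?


Searching symbol table for 'm':
  p | scope=2 | value=2
  q | scope=2 | value=78
  m | scope=0 | value=25 <- MATCH
Found 'm' at scope 0 with value 25

25


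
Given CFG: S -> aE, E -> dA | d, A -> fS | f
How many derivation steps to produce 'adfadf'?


Grammar: S -> aE, E -> dA | d, A -> fS | f
Deriving 'adfadf':
Step 1: S -> aE => aE
Step 2: E -> dA => adA
Step 3: A -> fS => adfS
Step 4: S -> aE => adfaE
Step 5: E -> dA => adfadA
Step 6: A -> f => adfadf
Total derivation steps: 6

6


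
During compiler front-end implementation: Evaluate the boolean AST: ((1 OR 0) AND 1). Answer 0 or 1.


Step 1: Evaluate inner node
  1 OR 0 = 1
Step 2: Evaluate root node
  1 AND 1 = 1

1


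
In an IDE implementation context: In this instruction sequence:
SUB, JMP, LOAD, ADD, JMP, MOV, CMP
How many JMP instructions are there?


Scanning instruction sequence for JMP:
  Position 1: SUB
  Position 2: JMP <- MATCH
  Position 3: LOAD
  Position 4: ADD
  Position 5: JMP <- MATCH
  Position 6: MOV
  Position 7: CMP
Matches at positions: [2, 5]
Total JMP count: 2

2


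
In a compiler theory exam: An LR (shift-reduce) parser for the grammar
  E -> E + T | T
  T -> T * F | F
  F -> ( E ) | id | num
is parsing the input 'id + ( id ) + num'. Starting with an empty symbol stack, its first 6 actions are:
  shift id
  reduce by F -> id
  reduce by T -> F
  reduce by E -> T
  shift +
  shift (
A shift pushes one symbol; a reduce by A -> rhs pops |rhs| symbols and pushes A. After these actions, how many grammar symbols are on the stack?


Tracking the symbol stack through each action:
  Action 1: shift 'id' : push -> stack = [id] (size 1)
  Action 2: reduce by F -> id : pop 1, push F -> stack = [F] (size 1)
  Action 3: reduce by T -> F : pop 1, push T -> stack = [T] (size 1)
  Action 4: reduce by E -> T : pop 1, push E -> stack = [E] (size 1)
  Action 5: shift '+' : push -> stack = [E, +] (size 2)
  Action 6: shift '(' : push -> stack = [E, +, (] (size 3)
Final stack size: 3

3


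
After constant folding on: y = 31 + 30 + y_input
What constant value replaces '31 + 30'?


Identifying constant sub-expression:
  Original: y = 31 + 30 + y_input
  31 and 30 are both compile-time constants
  Evaluating: 31 + 30 = 61
  After folding: y = 61 + y_input

61


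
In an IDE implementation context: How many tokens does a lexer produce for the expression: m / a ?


Scanning 'm / a'
Token 1: 'm' -> identifier
Token 2: '/' -> operator
Token 3: 'a' -> identifier
Total tokens: 3

3


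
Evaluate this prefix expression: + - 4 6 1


Parsing prefix expression: + - 4 6 1
Step 1: Innermost operation '- 4 6'
  4 - 6 = -2
Step 2: Outer operation '+ [-2] 1'
  -2 + 1 = -1

-1


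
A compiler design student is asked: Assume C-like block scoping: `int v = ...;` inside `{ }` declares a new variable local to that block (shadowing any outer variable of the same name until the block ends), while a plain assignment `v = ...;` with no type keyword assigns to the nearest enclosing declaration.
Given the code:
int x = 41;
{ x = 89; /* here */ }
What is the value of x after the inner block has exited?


Analyzing scoping rules:
Outer scope: declares x = 41
Inner block: 'x = 89;' has no type keyword, so it is an assignment to the outer x (no shadowing)
The assignment changed the outer variable itself, so the new value persists after the block -> 89
Result: 89

89


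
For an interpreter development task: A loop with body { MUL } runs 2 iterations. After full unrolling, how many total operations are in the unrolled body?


Loop body operations: MUL (1 op per iteration)
Unrolling 2 iterations:
  Iteration 1: MUL (1 ops)
  Iteration 2: MUL (1 ops)
Total: 2 iterations * 1 ops/iter = 2 operations

2


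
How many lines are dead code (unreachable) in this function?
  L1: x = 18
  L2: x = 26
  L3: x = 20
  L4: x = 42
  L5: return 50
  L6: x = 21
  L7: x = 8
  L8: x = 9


Analyzing control flow:
  L1: reachable (before return)
  L2: reachable (before return)
  L3: reachable (before return)
  L4: reachable (before return)
  L5: reachable (return statement)
  L6: DEAD (after return at L5)
  L7: DEAD (after return at L5)
  L8: DEAD (after return at L5)
Return at L5, total lines = 8
Dead lines: L6 through L8
Count: 3

3


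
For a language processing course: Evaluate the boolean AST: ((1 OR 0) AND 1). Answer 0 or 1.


Step 1: Evaluate inner node
  1 OR 0 = 1
Step 2: Evaluate root node
  1 AND 1 = 1

1


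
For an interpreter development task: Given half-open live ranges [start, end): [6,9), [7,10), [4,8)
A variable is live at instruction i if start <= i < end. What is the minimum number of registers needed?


Live ranges:
  Var0: [6, 9)
  Var1: [7, 10)
  Var2: [4, 8)
Sweep-line events (position, delta, active):
  pos=4 start -> active=1
  pos=6 start -> active=2
  pos=7 start -> active=3
  pos=8 end -> active=2
  pos=9 end -> active=1
  pos=10 end -> active=0
Maximum simultaneous active: 3
Minimum registers needed: 3

3


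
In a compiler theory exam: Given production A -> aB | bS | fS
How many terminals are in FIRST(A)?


Production: A -> aB | bS | fS
Examining each alternative for leading terminals:
  A -> aB : first terminal = 'a'
  A -> bS : first terminal = 'b'
  A -> fS : first terminal = 'f'
FIRST(A) = {a, b, f}
Count: 3

3


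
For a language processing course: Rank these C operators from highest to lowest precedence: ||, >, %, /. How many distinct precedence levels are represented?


Looking up precedence for each operator:
  || -> precedence 1
  > -> precedence 4
  % -> precedence 6
  / -> precedence 6
Sorted highest to lowest: %, /, >, ||
Distinct precedence values: [6, 4, 1]
Number of distinct levels: 3

3


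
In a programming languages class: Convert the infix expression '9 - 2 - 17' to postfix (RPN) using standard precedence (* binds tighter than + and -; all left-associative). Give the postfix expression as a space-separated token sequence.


Applying the shunting-yard algorithm:
  Operand 9 -> output
  Push '-' onto operator stack -> op-stack: [-]
  Operand 2 -> output
  See '-' (prec 1); top '-' (prec 1) >= it -> pop '-' to output
  Push '-' onto operator stack -> op-stack: [-]
  Operand 17 -> output
  End of input: pop '-' to output
Postfix result: 9 2 - 17 -

9 2 - 17 -


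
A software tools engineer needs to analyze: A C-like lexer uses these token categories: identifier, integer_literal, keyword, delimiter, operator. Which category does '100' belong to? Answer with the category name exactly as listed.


Token: '100'
Checking categories:
  identifier: no
  integer_literal: YES
  operator: no
  keyword: no
  delimiter: no
Category: integer_literal

integer_literal


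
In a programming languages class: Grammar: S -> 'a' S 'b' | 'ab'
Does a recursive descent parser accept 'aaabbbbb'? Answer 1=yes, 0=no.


Grammar accepts strings of the form a^n b^n (n >= 1)
Word: 'aaabbbbb'
Counting: 3 a's and 5 b's
Check: 3 == 5? No
Mismatch: a-count != b-count
Rejected

0


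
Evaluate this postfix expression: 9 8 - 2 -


Processing tokens left to right:
Push 9, Push 8
Pop 9 and 8, compute 9 - 8 = 1, push 1
Push 2
Pop 1 and 2, compute 1 - 2 = -1, push -1
Stack result: -1

-1


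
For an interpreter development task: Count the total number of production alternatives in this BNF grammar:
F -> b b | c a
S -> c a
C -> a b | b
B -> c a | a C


Counting alternatives per rule:
  F: 2 alternative(s)
  S: 1 alternative(s)
  C: 2 alternative(s)
  B: 2 alternative(s)
Sum: 2 + 1 + 2 + 2 = 7

7


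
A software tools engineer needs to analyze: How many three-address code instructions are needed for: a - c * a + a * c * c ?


Expression: a - c * a + a * c * c
Generating three-address code (respecting * over +/- precedence):
  Instruction 1: t1 = c * a
  Instruction 2: t2 = a * c
  Instruction 3: t3 = t2 * c
  Instruction 4: t4 = a - t1
  Instruction 5: t5 = t4 + t3
Total instructions: 5

5


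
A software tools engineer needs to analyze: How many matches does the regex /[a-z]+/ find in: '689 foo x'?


Pattern: /[a-z]+/ (identifiers)
Input: '689 foo x'
Scanning for matches:
  Match 1: 'foo'
  Match 2: 'x'
Total matches: 2

2


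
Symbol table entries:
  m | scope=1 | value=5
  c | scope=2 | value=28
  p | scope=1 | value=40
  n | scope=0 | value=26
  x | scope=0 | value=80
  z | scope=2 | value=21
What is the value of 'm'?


Searching symbol table for 'm':
  m | scope=1 | value=5 <- MATCH
  c | scope=2 | value=28
  p | scope=1 | value=40
  n | scope=0 | value=26
  x | scope=0 | value=80
  z | scope=2 | value=21
Found 'm' at scope 1 with value 5

5


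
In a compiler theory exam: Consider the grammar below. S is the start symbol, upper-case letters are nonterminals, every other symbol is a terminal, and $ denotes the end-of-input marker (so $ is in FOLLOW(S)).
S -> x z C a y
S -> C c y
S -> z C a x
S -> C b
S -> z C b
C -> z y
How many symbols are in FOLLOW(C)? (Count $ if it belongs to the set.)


S is the start symbol and does not occur in any rule body, so FOLLOW(S) = {$}.
Examining every occurrence of C in a rule body:
  S -> x z C a y : C is followed by terminal 'a' -> add 'a'
  S -> C c y : C is followed by terminal 'c' -> add 'c'
  S -> z C a x : C is followed by terminal 'a' -> add 'a' (already in the set)
  S -> C b : C is followed by terminal 'b' -> add 'b'
  S -> z C b : C is followed by terminal 'b' -> add 'b' (already in the set)
  C -> z y : C does not occur in the body -> contributes nothing
FOLLOW(C) = {a, b, c}
Count: 3

3


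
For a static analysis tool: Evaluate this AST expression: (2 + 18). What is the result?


Expression: (2 + 18)
Evaluating step by step:
  2 + 18 = 20
Result: 20

20


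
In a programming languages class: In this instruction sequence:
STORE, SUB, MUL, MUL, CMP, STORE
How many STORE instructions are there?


Scanning instruction sequence for STORE:
  Position 1: STORE <- MATCH
  Position 2: SUB
  Position 3: MUL
  Position 4: MUL
  Position 5: CMP
  Position 6: STORE <- MATCH
Matches at positions: [1, 6]
Total STORE count: 2

2


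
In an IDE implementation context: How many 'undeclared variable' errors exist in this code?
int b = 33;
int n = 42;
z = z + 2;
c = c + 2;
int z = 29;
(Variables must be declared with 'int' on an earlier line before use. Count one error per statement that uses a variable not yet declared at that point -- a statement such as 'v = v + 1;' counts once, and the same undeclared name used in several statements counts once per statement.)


Scanning code line by line:
  Line 1: declare 'b' -> declared = ['b']
  Line 2: declare 'n' -> declared = ['b', 'n']
  Line 3: use 'z' -> ERROR (undeclared)
  Line 4: use 'c' -> ERROR (undeclared)
  Line 5: declare 'z' -> declared = ['b', 'n', 'z']
Total undeclared variable errors: 2

2


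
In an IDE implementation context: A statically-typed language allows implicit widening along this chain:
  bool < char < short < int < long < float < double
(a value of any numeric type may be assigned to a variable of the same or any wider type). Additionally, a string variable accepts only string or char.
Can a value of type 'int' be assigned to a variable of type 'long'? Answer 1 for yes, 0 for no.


Target variable type: long
Source value type: int
Numeric ranks: int=3, long=4
Widening allowed iff rank(source) <= rank(target): 3 <= 4? Yes
Result: 1

1


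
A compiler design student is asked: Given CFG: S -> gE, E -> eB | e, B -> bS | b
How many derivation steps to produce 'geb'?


Grammar: S -> gE, E -> eB | e, B -> bS | b
Deriving 'geb':
Step 1: S -> gE => gE
Step 2: E -> eB => geB
Step 3: B -> b => geb
Total derivation steps: 3

3


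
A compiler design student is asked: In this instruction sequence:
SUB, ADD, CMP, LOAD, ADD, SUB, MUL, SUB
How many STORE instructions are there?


Scanning instruction sequence for STORE:
  Position 1: SUB
  Position 2: ADD
  Position 3: CMP
  Position 4: LOAD
  Position 5: ADD
  Position 6: SUB
  Position 7: MUL
  Position 8: SUB
Matches at positions: []
Total STORE count: 0

0


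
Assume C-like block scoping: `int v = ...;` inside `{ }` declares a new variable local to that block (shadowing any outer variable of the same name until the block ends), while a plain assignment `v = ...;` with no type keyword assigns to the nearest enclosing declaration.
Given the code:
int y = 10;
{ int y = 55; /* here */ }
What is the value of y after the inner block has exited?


Analyzing scoping rules:
Outer scope: declares y = 10
Inner block: 'int y = 55;' declares a NEW y that shadows the outer one
When the block exits the inner y goes out of scope; the outer y was never modified -> 10
Result: 10

10


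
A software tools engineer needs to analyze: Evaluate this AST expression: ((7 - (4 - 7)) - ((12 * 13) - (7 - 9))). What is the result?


Expression: ((7 - (4 - 7)) - ((12 * 13) - (7 - 9)))
Evaluating step by step:
  4 - 7 = -3
  7 - -3 = 10
  12 * 13 = 156
  7 - 9 = -2
  156 - -2 = 158
  10 - 158 = -148
Result: -148

-148


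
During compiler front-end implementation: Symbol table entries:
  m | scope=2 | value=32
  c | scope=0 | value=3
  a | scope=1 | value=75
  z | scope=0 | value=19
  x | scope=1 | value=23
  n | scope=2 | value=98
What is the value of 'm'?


Searching symbol table for 'm':
  m | scope=2 | value=32 <- MATCH
  c | scope=0 | value=3
  a | scope=1 | value=75
  z | scope=0 | value=19
  x | scope=1 | value=23
  n | scope=2 | value=98
Found 'm' at scope 2 with value 32

32


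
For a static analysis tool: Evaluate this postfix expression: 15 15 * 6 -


Processing tokens left to right:
Push 15, Push 15
Pop 15 and 15, compute 15 * 15 = 225, push 225
Push 6
Pop 225 and 6, compute 225 - 6 = 219, push 219
Stack result: 219

219


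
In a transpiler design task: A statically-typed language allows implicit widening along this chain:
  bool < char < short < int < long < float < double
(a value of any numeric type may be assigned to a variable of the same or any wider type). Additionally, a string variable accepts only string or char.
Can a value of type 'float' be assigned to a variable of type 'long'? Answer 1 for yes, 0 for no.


Target variable type: long
Source value type: float
Numeric ranks: float=5, long=4
Widening allowed iff rank(source) <= rank(target): 5 <= 4? No
Result: 0

0


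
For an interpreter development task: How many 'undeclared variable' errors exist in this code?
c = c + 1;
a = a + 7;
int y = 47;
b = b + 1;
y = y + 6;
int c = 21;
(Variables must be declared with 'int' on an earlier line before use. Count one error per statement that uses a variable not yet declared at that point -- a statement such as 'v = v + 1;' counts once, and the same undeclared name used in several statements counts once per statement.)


Scanning code line by line:
  Line 1: use 'c' -> ERROR (undeclared)
  Line 2: use 'a' -> ERROR (undeclared)
  Line 3: declare 'y' -> declared = ['y']
  Line 4: use 'b' -> ERROR (undeclared)
  Line 5: use 'y' -> OK (declared)
  Line 6: declare 'c' -> declared = ['c', 'y']
Total undeclared variable errors: 3

3


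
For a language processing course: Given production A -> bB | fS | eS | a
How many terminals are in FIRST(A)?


Production: A -> bB | fS | eS | a
Examining each alternative for leading terminals:
  A -> bB : first terminal = 'b'
  A -> fS : first terminal = 'f'
  A -> eS : first terminal = 'e'
  A -> a : first terminal = 'a'
FIRST(A) = {a, b, e, f}
Count: 4

4


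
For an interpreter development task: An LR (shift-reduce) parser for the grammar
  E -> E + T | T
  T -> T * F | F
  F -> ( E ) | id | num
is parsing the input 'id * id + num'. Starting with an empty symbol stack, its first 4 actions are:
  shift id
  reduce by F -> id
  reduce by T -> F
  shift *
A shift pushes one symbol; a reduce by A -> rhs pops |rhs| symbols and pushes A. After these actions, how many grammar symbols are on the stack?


Tracking the symbol stack through each action:
  Action 1: shift 'id' : push -> stack = [id] (size 1)
  Action 2: reduce by F -> id : pop 1, push F -> stack = [F] (size 1)
  Action 3: reduce by T -> F : pop 1, push T -> stack = [T] (size 1)
  Action 4: shift '*' : push -> stack = [T, *] (size 2)
Final stack size: 2

2


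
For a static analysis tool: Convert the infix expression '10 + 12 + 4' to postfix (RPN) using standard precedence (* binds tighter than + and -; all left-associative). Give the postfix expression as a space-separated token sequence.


Applying the shunting-yard algorithm:
  Operand 10 -> output
  Push '+' onto operator stack -> op-stack: [+]
  Operand 12 -> output
  See '+' (prec 1); top '+' (prec 1) >= it -> pop '+' to output
  Push '+' onto operator stack -> op-stack: [+]
  Operand 4 -> output
  End of input: pop '+' to output
Postfix result: 10 12 + 4 +

10 12 + 4 +


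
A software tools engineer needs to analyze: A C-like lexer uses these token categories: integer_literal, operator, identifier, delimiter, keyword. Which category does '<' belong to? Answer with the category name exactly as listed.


Token: '<'
Checking categories:
  identifier: no
  integer_literal: no
  operator: YES
  keyword: no
  delimiter: no
Category: operator

operator


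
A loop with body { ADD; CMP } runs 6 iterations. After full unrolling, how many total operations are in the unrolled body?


Loop body operations: ADD, CMP (2 ops per iteration)
Unrolling 6 iterations:
  Iteration 1: ADD, CMP (2 ops)
  Iteration 2: ADD, CMP (2 ops)
  Iteration 3: ADD, CMP (2 ops)
  Iteration 4: ADD, CMP (2 ops)
  Iteration 5: ADD, CMP (2 ops)
  Iteration 6: ADD, CMP (2 ops)
Total: 6 iterations * 2 ops/iter = 12 operations

12


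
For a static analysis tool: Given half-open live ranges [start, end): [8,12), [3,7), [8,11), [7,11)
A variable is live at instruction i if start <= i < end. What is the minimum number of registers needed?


Live ranges:
  Var0: [8, 12)
  Var1: [3, 7)
  Var2: [8, 11)
  Var3: [7, 11)
Sweep-line events (position, delta, active):
  pos=3 start -> active=1
  pos=7 end -> active=0
  pos=7 start -> active=1
  pos=8 start -> active=2
  pos=8 start -> active=3
  pos=11 end -> active=2
  pos=11 end -> active=1
  pos=12 end -> active=0
Maximum simultaneous active: 3
Minimum registers needed: 3

3


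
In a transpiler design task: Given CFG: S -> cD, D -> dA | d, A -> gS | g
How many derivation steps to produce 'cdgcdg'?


Grammar: S -> cD, D -> dA | d, A -> gS | g
Deriving 'cdgcdg':
Step 1: S -> cD => cD
Step 2: D -> dA => cdA
Step 3: A -> gS => cdgS
Step 4: S -> cD => cdgcD
Step 5: D -> dA => cdgcdA
Step 6: A -> g => cdgcdg
Total derivation steps: 6

6


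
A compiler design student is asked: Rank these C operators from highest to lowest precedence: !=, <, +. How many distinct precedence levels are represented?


Looking up precedence for each operator:
  != -> precedence 3
  < -> precedence 4
  + -> precedence 5
Sorted highest to lowest: +, <, !=
Distinct precedence values: [5, 4, 3]
Number of distinct levels: 3

3


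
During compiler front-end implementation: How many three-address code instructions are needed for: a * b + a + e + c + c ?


Expression: a * b + a + e + c + c
Generating three-address code (respecting * over +/- precedence):
  Instruction 1: t1 = a * b
  Instruction 2: t2 = t1 + a
  Instruction 3: t3 = t2 + e
  Instruction 4: t4 = t3 + c
  Instruction 5: t5 = t4 + c
Total instructions: 5

5


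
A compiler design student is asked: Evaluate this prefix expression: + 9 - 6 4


Parsing prefix expression: + 9 - 6 4
Step 1: Innermost operation '- 6 4'
  6 - 4 = 2
Step 2: Outer operation '+ 9 [2]'
  9 + 2 = 11

11


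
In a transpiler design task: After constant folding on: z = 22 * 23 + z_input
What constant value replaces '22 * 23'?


Identifying constant sub-expression:
  Original: z = 22 * 23 + z_input
  22 and 23 are both compile-time constants
  Evaluating: 22 * 23 = 506
  After folding: z = 506 + z_input

506


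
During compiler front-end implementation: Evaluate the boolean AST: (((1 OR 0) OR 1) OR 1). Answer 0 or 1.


Step 1: Evaluate inner node
  1 OR 0 = 1
Step 2: Evaluate next node
  1 OR 1 = 1
Step 3: Evaluate root node
  1 OR 1 = 1

1


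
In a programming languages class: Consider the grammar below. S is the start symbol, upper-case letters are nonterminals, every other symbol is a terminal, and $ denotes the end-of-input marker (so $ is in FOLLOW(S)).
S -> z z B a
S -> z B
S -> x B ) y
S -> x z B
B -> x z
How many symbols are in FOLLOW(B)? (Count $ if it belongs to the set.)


S is the start symbol and does not occur in any rule body, so FOLLOW(S) = {$}.
Examining every occurrence of B in a rule body:
  S -> z z B a : B is followed by terminal 'a' -> add 'a'
  S -> z B : B is at the right end -> add FOLLOW(S) = {$}
  S -> x B ) y : B is followed by terminal ')' -> add ')'
  S -> x z B : B is at the right end -> add FOLLOW(S) = {$} (already in the set)
  B -> x z : B does not occur in the body -> contributes nothing
FOLLOW(B) = {), a, $}
Count: 3

3


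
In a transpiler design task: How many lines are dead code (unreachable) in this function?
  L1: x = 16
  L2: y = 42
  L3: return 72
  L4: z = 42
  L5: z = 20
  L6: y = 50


Analyzing control flow:
  L1: reachable (before return)
  L2: reachable (before return)
  L3: reachable (return statement)
  L4: DEAD (after return at L3)
  L5: DEAD (after return at L3)
  L6: DEAD (after return at L3)
Return at L3, total lines = 6
Dead lines: L4 through L6
Count: 3

3


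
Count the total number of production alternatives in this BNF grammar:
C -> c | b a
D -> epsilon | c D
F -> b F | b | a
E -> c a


Counting alternatives per rule:
  C: 2 alternative(s)
  D: 2 alternative(s)
  F: 3 alternative(s)
  E: 1 alternative(s)
Sum: 2 + 2 + 3 + 1 = 8

8


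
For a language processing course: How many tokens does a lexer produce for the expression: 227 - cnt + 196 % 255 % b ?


Scanning '227 - cnt + 196 % 255 % b'
Token 1: '227' -> integer_literal
Token 2: '-' -> operator
Token 3: 'cnt' -> identifier
Token 4: '+' -> operator
Token 5: '196' -> integer_literal
Token 6: '%' -> operator
Token 7: '255' -> integer_literal
Token 8: '%' -> operator
Token 9: 'b' -> identifier
Total tokens: 9

9


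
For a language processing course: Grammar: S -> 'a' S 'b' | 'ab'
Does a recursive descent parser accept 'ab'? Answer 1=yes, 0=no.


Grammar accepts strings of the form a^n b^n (n >= 1)
Word: 'ab'
Counting: 1 a's and 1 b's
Check: 1 == 1? Yes
Derivation (S -> aSb applied 0 time(s), then S -> ab): S => ab
Accepted

1


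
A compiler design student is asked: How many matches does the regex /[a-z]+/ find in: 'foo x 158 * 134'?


Pattern: /[a-z]+/ (identifiers)
Input: 'foo x 158 * 134'
Scanning for matches:
  Match 1: 'foo'
  Match 2: 'x'
Total matches: 2

2


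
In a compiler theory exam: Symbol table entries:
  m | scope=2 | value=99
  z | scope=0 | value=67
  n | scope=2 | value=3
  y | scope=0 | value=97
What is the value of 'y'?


Searching symbol table for 'y':
  m | scope=2 | value=99
  z | scope=0 | value=67
  n | scope=2 | value=3
  y | scope=0 | value=97 <- MATCH
Found 'y' at scope 0 with value 97

97


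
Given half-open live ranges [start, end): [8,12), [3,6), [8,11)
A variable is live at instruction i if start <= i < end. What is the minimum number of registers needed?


Live ranges:
  Var0: [8, 12)
  Var1: [3, 6)
  Var2: [8, 11)
Sweep-line events (position, delta, active):
  pos=3 start -> active=1
  pos=6 end -> active=0
  pos=8 start -> active=1
  pos=8 start -> active=2
  pos=11 end -> active=1
  pos=12 end -> active=0
Maximum simultaneous active: 2
Minimum registers needed: 2

2


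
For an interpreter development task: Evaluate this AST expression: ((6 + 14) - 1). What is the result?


Expression: ((6 + 14) - 1)
Evaluating step by step:
  6 + 14 = 20
  20 - 1 = 19
Result: 19

19


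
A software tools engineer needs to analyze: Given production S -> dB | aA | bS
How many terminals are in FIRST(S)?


Production: S -> dB | aA | bS
Examining each alternative for leading terminals:
  S -> dB : first terminal = 'd'
  S -> aA : first terminal = 'a'
  S -> bS : first terminal = 'b'
FIRST(S) = {a, b, d}
Count: 3

3


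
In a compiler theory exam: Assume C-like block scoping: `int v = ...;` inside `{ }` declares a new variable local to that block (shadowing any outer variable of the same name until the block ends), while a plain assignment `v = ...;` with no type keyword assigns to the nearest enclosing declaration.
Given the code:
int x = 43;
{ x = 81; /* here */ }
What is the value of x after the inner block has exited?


Analyzing scoping rules:
Outer scope: declares x = 43
Inner block: 'x = 81;' has no type keyword, so it is an assignment to the outer x (no shadowing)
The assignment changed the outer variable itself, so the new value persists after the block -> 81
Result: 81

81


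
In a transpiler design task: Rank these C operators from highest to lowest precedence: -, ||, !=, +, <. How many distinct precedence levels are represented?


Looking up precedence for each operator:
  - -> precedence 5
  || -> precedence 1
  != -> precedence 3
  + -> precedence 5
  < -> precedence 4
Sorted highest to lowest: -, +, <, !=, ||
Distinct precedence values: [5, 4, 3, 1]
Number of distinct levels: 4

4


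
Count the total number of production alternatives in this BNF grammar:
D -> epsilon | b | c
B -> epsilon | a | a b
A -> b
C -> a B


Counting alternatives per rule:
  D: 3 alternative(s)
  B: 3 alternative(s)
  A: 1 alternative(s)
  C: 1 alternative(s)
Sum: 3 + 3 + 1 + 1 = 8

8


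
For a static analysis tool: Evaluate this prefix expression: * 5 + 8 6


Parsing prefix expression: * 5 + 8 6
Step 1: Innermost operation '+ 8 6'
  8 + 6 = 14
Step 2: Outer operation '* 5 [14]'
  5 * 14 = 70

70


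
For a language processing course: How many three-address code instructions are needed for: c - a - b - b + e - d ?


Expression: c - a - b - b + e - d
Generating three-address code (respecting * over +/- precedence):
  Instruction 1: t1 = c - a
  Instruction 2: t2 = t1 - b
  Instruction 3: t3 = t2 - b
  Instruction 4: t4 = t3 + e
  Instruction 5: t5 = t4 - d
Total instructions: 5

5


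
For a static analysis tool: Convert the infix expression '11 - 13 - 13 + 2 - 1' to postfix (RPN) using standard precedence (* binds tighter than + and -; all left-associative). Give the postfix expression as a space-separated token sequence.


Applying the shunting-yard algorithm:
  Operand 11 -> output
  Push '-' onto operator stack -> op-stack: [-]
  Operand 13 -> output
  See '-' (prec 1); top '-' (prec 1) >= it -> pop '-' to output
  Push '-' onto operator stack -> op-stack: [-]
  Operand 13 -> output
  See '+' (prec 1); top '-' (prec 1) >= it -> pop '-' to output
  Push '+' onto operator stack -> op-stack: [+]
  Operand 2 -> output
  See '-' (prec 1); top '+' (prec 1) >= it -> pop '+' to output
  Push '-' onto operator stack -> op-stack: [-]
  Operand 1 -> output
  End of input: pop '-' to output
Postfix result: 11 13 - 13 - 2 + 1 -

11 13 - 13 - 2 + 1 -


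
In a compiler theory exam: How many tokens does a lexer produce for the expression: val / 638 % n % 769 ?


Scanning 'val / 638 % n % 769'
Token 1: 'val' -> identifier
Token 2: '/' -> operator
Token 3: '638' -> integer_literal
Token 4: '%' -> operator
Token 5: 'n' -> identifier
Token 6: '%' -> operator
Token 7: '769' -> integer_literal
Total tokens: 7

7


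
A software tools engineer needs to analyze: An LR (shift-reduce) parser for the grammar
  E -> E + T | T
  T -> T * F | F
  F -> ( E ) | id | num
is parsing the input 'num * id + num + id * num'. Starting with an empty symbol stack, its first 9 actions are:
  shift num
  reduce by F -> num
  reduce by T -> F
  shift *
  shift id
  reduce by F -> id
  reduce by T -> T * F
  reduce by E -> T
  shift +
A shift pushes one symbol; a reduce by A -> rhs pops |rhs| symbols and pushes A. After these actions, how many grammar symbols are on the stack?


Tracking the symbol stack through each action:
  Action 1: shift 'num' : push -> stack = [num] (size 1)
  Action 2: reduce by F -> num : pop 1, push F -> stack = [F] (size 1)
  Action 3: reduce by T -> F : pop 1, push T -> stack = [T] (size 1)
  Action 4: shift '*' : push -> stack = [T, *] (size 2)
  Action 5: shift 'id' : push -> stack = [T, *, id] (size 3)
  Action 6: reduce by F -> id : pop 1, push F -> stack = [T, *, F] (size 3)
  Action 7: reduce by T -> T * F : pop 3, push T -> stack = [T] (size 1)
  Action 8: reduce by E -> T : pop 1, push E -> stack = [E] (size 1)
  Action 9: shift '+' : push -> stack = [E, +] (size 2)
Final stack size: 2

2


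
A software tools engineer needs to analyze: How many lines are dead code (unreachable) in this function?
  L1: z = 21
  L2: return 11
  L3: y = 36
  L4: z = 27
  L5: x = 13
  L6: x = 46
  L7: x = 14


Analyzing control flow:
  L1: reachable (before return)
  L2: reachable (return statement)
  L3: DEAD (after return at L2)
  L4: DEAD (after return at L2)
  L5: DEAD (after return at L2)
  L6: DEAD (after return at L2)
  L7: DEAD (after return at L2)
Return at L2, total lines = 7
Dead lines: L3 through L7
Count: 5

5


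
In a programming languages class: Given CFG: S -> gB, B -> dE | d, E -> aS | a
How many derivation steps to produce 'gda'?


Grammar: S -> gB, B -> dE | d, E -> aS | a
Deriving 'gda':
Step 1: S -> gB => gB
Step 2: B -> dE => gdE
Step 3: E -> a => gda
Total derivation steps: 3

3


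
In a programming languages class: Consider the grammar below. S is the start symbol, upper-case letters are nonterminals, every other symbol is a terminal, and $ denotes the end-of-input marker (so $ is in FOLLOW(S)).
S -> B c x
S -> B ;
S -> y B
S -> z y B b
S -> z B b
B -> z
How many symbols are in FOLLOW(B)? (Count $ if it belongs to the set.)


S is the start symbol and does not occur in any rule body, so FOLLOW(S) = {$}.
Examining every occurrence of B in a rule body:
  S -> B c x : B is followed by terminal 'c' -> add 'c'
  S -> B ; : B is followed by terminal ';' -> add ';'
  S -> y B : B is at the right end -> add FOLLOW(S) = {$}
  S -> z y B b : B is followed by terminal 'b' -> add 'b'
  S -> z B b : B is followed by terminal 'b' -> add 'b' (already in the set)
  B -> z : B does not occur in the body -> contributes nothing
FOLLOW(B) = {;, b, c, $}
Count: 4

4


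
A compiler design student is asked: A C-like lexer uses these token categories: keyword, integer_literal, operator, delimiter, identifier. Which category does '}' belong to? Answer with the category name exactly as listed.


Token: '}'
Checking categories:
  identifier: no
  integer_literal: no
  operator: no
  keyword: no
  delimiter: YES
Category: delimiter

delimiter


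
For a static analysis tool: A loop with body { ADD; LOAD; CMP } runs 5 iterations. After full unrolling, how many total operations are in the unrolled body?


Loop body operations: ADD, LOAD, CMP (3 ops per iteration)
Unrolling 5 iterations:
  Iteration 1: ADD, LOAD, CMP (3 ops)
  Iteration 2: ADD, LOAD, CMP (3 ops)
  Iteration 3: ADD, LOAD, CMP (3 ops)
  Iteration 4: ADD, LOAD, CMP (3 ops)
  Iteration 5: ADD, LOAD, CMP (3 ops)
Total: 5 iterations * 3 ops/iter = 15 operations

15


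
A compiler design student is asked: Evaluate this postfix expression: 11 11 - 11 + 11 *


Processing tokens left to right:
Push 11, Push 11
Pop 11 and 11, compute 11 - 11 = 0, push 0
Push 11
Pop 0 and 11, compute 0 + 11 = 11, push 11
Push 11
Pop 11 and 11, compute 11 * 11 = 121, push 121
Stack result: 121

121
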